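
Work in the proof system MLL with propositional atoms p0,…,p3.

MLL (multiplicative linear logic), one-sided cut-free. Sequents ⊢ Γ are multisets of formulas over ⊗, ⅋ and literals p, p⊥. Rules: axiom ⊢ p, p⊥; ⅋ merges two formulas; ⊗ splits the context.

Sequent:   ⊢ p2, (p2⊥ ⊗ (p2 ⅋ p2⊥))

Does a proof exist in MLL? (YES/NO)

Derivation trace:
[⊗]  ⊢ p2, (p2⊥ ⊗ (p2 ⅋ p2⊥))
  [Ax]  ⊢ p2, p2⊥
  [⅋]  ⊢ (p2 ⅋ p2⊥)
    [Ax]  ⊢ p2, p2⊥

Result: YES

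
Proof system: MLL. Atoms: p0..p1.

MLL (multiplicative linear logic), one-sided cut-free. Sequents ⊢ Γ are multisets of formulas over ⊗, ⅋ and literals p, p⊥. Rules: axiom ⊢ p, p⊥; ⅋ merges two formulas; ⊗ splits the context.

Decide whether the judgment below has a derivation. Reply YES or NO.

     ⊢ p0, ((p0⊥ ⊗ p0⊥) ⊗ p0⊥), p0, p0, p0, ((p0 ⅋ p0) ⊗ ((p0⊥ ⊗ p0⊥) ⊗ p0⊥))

Proof tree:
[⊗]  ⊢ p0, ((p0⊥ ⊗ p0⊥) ⊗ p0⊥), p0, p0, p0, ((p0 ⅋ p0) ⊗ ((p0⊥ ⊗ p0⊥) ⊗ p0⊥))
  [⅋]  ⊢ p0, ((p0⊥ ⊗ p0⊥) ⊗ p0⊥), (p0 ⅋ p0)
    [⊗]  ⊢ p0, p0, p0, ((p0⊥ ⊗ p0⊥) ⊗ p0⊥)
      [⊗]  ⊢ p0, p0, (p0⊥ ⊗ p0⊥)
        [Ax]  ⊢ p0, p0⊥
        [Ax]  ⊢ p0, p0⊥
      [Ax]  ⊢ p0, p0⊥
  [⊗]  ⊢ p0, p0, p0, ((p0⊥ ⊗ p0⊥) ⊗ p0⊥)
    [⊗]  ⊢ p0, p0, (p0⊥ ⊗ p0⊥)
      [Ax]  ⊢ p0, p0⊥
      [Ax]  ⊢ p0, p0⊥
    [Ax]  ⊢ p0, p0⊥

Result: YES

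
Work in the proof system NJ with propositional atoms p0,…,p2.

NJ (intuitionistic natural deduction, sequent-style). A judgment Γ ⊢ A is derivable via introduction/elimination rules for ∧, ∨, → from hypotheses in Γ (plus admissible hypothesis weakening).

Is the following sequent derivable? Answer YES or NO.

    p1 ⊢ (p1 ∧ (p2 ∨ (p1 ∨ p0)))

Proof tree:
[∧I] p1 ⊢ (p1 ∧ (p2 ∨ (p1 ∨ p0)))
  [Ax] p1 ⊢ p1
  [∨I₂] p1 ⊢ (p2 ∨ (p1 ∨ p0))
    [∨I₁] p1 ⊢ (p1 ∨ p0)
      [Ax] p1 ⊢ p1

Result: YES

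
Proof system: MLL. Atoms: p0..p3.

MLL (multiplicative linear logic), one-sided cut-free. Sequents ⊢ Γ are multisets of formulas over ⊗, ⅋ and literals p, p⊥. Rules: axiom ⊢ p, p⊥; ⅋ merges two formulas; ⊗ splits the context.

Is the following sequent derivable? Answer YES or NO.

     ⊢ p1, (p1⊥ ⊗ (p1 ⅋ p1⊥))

Derivation trace:
[⊗]  ⊢ p1, (p1⊥ ⊗ (p1 ⅋ p1⊥))
  [Ax]  ⊢ p1, p1⊥
  [⅋]  ⊢ (p1 ⅋ p1⊥)
    [Ax]  ⊢ p1, p1⊥

Result: YES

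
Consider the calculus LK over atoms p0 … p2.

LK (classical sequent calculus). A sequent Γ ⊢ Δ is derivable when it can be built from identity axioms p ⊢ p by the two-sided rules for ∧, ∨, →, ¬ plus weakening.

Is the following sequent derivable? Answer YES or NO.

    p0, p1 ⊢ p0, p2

Derivation (root first):
[WR] p0, p1 ⊢ p0, p2
  [WL] p0, p1 ⊢ p0
    [Ax] p0 ⊢ p0

Result: YES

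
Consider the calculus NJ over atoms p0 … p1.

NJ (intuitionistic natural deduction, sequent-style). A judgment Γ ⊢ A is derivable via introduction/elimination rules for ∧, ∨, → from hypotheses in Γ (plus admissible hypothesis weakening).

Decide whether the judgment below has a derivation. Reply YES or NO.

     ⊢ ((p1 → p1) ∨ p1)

Derivation (root first):
[∨I₁]  ⊢ ((p1 → p1) ∨ p1)
  [→I]  ⊢ (p1 → p1)
    [Ax] p1 ⊢ p1

Result: YES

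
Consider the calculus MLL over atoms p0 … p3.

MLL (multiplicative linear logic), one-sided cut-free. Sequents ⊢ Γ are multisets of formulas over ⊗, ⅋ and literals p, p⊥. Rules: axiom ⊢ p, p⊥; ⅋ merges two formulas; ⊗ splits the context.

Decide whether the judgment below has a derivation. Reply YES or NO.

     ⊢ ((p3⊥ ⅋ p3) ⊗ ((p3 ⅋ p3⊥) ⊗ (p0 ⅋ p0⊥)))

Proof tree:
[⊗]  ⊢ ((p3⊥ ⅋ p3) ⊗ ((p3 ⅋ p3⊥) ⊗ (p0 ⅋ p0⊥)))
  [⅋]  ⊢ (p3⊥ ⅋ p3)
    [Ax]  ⊢ p3, p3⊥
  [⊗]  ⊢ ((p3 ⅋ p3⊥) ⊗ (p0 ⅋ p0⊥))
    [⅋]  ⊢ (p3 ⅋ p3⊥)
      [Ax]  ⊢ p3, p3⊥
    [⅋]  ⊢ (p0 ⅋ p0⊥)
      [Ax]  ⊢ p0, p0⊥

Result: YES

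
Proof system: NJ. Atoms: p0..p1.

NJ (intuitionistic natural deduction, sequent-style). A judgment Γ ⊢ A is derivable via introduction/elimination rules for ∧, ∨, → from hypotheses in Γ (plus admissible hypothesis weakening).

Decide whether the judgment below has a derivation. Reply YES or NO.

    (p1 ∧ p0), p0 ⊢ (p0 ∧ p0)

Proof tree:
[∧I] (p1 ∧ p0), p0 ⊢ (p0 ∧ p0)
  [Wk] p0, (p1 ∧ p0) ⊢ p0
    [Ax] p0 ⊢ p0
  [Wk] p0, (p1 ∧ p0) ⊢ p0
    [Ax] p0 ⊢ p0

Result: YES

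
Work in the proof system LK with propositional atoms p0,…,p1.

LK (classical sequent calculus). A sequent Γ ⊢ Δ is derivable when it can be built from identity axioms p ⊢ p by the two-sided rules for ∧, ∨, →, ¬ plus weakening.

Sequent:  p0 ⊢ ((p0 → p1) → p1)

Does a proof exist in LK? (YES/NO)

Derivation (root first):
[→R] p0 ⊢ ((p0 → p1) → p1)
  [→L] p0, (p0 → p1) ⊢ p1
    [Ax] p0 ⊢ p0
    [Ax] p1 ⊢ p1

Result: YES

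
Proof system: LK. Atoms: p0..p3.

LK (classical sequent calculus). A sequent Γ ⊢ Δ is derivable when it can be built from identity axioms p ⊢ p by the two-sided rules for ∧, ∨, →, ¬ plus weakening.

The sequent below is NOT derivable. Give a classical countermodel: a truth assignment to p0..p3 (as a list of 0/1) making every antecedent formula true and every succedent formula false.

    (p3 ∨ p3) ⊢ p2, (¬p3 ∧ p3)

Search for a countermodel by truth-table:
  v=0000: Γ:[(p3 ∨ p3)=F] Δ:[p2=F, (¬p3 ∧ p3)=F] refutes=False
  v=0001: Γ:[(p3 ∨ p3)=T] Δ:[p2=F, (¬p3 ∧ p3)=F] refutes=True  ← countermodel

Result: [0, 0, 0, 1]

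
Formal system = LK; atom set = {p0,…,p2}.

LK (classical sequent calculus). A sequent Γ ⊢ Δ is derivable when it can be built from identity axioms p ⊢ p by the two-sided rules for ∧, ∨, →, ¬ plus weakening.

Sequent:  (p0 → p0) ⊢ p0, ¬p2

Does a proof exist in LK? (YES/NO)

Search for a countermodel by truth-table:
  v=000: Γ:[(p0 → p0)=T] Δ:[p0=F, ¬p2=T] refutes=False
  v=001: Γ:[(p0 → p0)=T] Δ:[p0=F, ¬p2=F] refutes=True  ← countermodel

Result: NO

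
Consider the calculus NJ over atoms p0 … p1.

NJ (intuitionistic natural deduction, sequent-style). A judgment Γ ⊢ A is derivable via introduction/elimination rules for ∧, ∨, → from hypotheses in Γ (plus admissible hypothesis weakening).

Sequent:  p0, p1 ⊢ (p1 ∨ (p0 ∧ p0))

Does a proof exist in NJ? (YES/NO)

Proof tree:
[∨I₂] p0, p1 ⊢ (p1 ∨ (p0 ∧ p0))
  [Wk] p0, p1 ⊢ (p0 ∧ p0)
    [∧I] p0 ⊢ (p0 ∧ p0)
      [Ax] p0 ⊢ p0
      [Ax] p0 ⊢ p0

Result: YES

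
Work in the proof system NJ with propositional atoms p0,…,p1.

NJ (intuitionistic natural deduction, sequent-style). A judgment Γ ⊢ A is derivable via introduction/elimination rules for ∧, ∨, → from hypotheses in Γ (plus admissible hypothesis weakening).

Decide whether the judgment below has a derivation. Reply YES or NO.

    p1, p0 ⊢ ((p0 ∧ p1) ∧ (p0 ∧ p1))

Derivation (root first):
[∧I] p1, p0 ⊢ ((p0 ∧ p1) ∧ (p0 ∧ p1))
  [∧I] p1, p0 ⊢ (p0 ∧ p1)
    [Ax] p0 ⊢ p0
    [Ax] p1 ⊢ p1
  [∧I] p1, p0 ⊢ (p0 ∧ p1)
    [Ax] p0 ⊢ p0
    [Ax] p1 ⊢ p1

Result: YES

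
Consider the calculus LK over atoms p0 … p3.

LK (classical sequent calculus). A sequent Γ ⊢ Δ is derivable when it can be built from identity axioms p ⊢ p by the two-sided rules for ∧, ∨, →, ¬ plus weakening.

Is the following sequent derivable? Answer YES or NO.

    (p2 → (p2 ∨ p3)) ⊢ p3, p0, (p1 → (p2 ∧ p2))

Search for a countermodel by truth-table:
  v=0000: Γ:[(p2 → (p2 ∨ p3))=T] Δ:[p3=F, p0=F, (p1 → (p2 ∧ p2))=T] refutes=False
  v=0001: Γ:[(p2 → (p2 ∨ p3))=T] Δ:[p3=T, p0=F, (p1 → (p2 ∧ p2))=T] refutes=False
  v=0010: Γ:[(p2 → (p2 ∨ p3))=T] Δ:[p3=F, p0=F, (p1 → (p2 ∧ p2))=T] refutes=False
  v=0011: Γ:[(p2 → (p2 ∨ p3))=T] Δ:[p3=T, p0=F, (p1 → (p2 ∧ p2))=T] refutes=False
  v=0100: Γ:[(p2 → (p2 ∨ p3))=T] Δ:[p3=F, p0=F, (p1 → (p2 ∧ p2))=F] refutes=True  ← countermodel

Result: NO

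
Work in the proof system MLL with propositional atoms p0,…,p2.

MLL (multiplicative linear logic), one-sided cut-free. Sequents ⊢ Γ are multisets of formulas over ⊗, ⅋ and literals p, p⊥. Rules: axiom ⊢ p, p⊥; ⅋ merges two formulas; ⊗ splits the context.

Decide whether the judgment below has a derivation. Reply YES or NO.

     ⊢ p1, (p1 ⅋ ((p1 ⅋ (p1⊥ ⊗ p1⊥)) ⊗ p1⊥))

Derivation trace:
[⅋]  ⊢ p1, (p1 ⅋ ((p1 ⅋ (p1⊥ ⊗ p1⊥)) ⊗ p1⊥))
  [⊗]  ⊢ p1, p1, ((p1 ⅋ (p1⊥ ⊗ p1⊥)) ⊗ p1⊥)
    [⅋]  ⊢ p1, (p1 ⅋ (p1⊥ ⊗ p1⊥))
      [⊗]  ⊢ p1, p1, (p1⊥ ⊗ p1⊥)
        [Ax]  ⊢ p1, p1⊥
        [Ax]  ⊢ p1, p1⊥
    [Ax]  ⊢ p1, p1⊥

Result: YES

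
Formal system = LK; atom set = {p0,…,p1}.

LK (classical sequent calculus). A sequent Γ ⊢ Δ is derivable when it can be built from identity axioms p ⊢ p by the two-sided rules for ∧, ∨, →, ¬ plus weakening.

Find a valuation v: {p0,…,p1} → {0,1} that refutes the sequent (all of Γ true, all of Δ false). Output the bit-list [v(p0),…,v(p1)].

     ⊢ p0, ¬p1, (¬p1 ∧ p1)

Truth-table refutation:
  v=00: Γ:[] Δ:[p0=F, ¬p1=T, (¬p1 ∧ p1)=F] refutes=False
  v=01: Γ:[] Δ:[p0=F, ¬p1=F, (¬p1 ∧ p1)=F] refutes=True  ← countermodel

Result: [0, 1]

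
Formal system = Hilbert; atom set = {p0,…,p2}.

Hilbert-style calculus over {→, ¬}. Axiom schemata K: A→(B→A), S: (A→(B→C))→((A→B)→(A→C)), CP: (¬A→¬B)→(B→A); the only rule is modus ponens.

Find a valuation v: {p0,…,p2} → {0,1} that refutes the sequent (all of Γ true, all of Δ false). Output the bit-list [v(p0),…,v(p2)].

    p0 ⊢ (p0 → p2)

Truth-table refutation:
  v=000: Γ:[p0=F] Δ:[(p0 → p2)=T] refutes=False
  v=001: Γ:[p0=F] Δ:[(p0 → p2)=T] refutes=False
  v=010: Γ:[p0=F] Δ:[(p0 → p2)=T] refutes=False
  v=011: Γ:[p0=F] Δ:[(p0 → p2)=T] refutes=False
  v=100: Γ:[p0=T] Δ:[(p0 → p2)=F] refutes=True  ← countermodel

Result: [1, 0, 0]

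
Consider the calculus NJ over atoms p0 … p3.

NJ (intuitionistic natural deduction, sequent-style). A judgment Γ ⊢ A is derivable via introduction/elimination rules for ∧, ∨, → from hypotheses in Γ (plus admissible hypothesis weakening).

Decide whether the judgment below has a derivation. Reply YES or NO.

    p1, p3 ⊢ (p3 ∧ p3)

Proof tree:
[∧I] p1, p3 ⊢ (p3 ∧ p3)
  [Ax] p3 ⊢ p3
  [Wk] p3, p1 ⊢ p3
    [Ax] p3 ⊢ p3

Result: YES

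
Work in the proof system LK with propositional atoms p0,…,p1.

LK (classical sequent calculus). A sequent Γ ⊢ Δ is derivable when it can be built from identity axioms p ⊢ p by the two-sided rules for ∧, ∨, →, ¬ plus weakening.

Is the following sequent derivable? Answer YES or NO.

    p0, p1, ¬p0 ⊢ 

Derivation (root first):
[¬L] p0, p1, ¬p0 ⊢ 
  [WL] p0, p1 ⊢ p0
    [Ax] p0 ⊢ p0

Result: YES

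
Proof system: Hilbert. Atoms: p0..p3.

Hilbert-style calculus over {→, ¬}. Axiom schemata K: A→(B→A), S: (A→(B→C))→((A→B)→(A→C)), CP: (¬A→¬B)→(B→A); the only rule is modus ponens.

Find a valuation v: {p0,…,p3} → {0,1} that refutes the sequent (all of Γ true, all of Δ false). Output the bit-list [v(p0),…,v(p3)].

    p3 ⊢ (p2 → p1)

Enumerate valuations to refute Γ ⊢ Δ:
  v=0000: Γ:[p3=F] Δ:[(p2 → p1)=T] refutes=False
  v=0001: Γ:[p3=T] Δ:[(p2 → p1)=T] refutes=False
  v=0010: Γ:[p3=F] Δ:[(p2 → p1)=F] refutes=False
  v=0011: Γ:[p3=T] Δ:[(p2 → p1)=F] refutes=True  ← countermodel

Result: [0, 0, 1, 1]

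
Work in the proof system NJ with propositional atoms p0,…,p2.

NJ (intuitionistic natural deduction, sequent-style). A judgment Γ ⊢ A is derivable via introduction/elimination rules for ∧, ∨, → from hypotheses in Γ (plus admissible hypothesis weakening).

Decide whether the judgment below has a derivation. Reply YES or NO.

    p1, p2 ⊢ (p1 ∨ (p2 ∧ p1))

Proof tree:
[∨I₂] p1, p2 ⊢ (p1 ∨ (p2 ∧ p1))
  [→E] p1, p2 ⊢ (p2 ∧ p1)
    [→I] p1 ⊢ (p2 → (p2 ∧ p1))
      [∧I] p1, p2 ⊢ (p2 ∧ p1)
        [Ax] p2 ⊢ p2
        [Ax] p1 ⊢ p1
    [Ax] p2 ⊢ p2

Result: YES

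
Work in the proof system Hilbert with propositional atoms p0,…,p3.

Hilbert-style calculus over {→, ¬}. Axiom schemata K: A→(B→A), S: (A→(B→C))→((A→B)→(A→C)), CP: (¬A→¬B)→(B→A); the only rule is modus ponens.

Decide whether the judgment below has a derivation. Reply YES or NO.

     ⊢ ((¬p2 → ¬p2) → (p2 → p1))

Search for a countermodel by truth-table:
  v=0000: Γ:[] Δ:[((¬p2 → ¬p2) → (p2 → p1))=T] refutes=False
  v=0001: Γ:[] Δ:[((¬p2 → ¬p2) → (p2 → p1))=T] refutes=False
  v=0010: Γ:[] Δ:[((¬p2 → ¬p2) → (p2 → p1))=F] refutes=True  ← countermodel

Result: NO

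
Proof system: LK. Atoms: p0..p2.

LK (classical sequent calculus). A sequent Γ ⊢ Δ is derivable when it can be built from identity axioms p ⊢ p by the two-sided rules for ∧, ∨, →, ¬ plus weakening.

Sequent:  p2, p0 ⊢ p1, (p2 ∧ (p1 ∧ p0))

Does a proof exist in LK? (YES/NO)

Truth-table refutation:
  v=000: Γ:[p2=F, p0=F] Δ:[p1=F, (p2 ∧ (p1 ∧ p0))=F] refutes=False
  v=001: Γ:[p2=T, p0=F] Δ:[p1=F, (p2 ∧ (p1 ∧ p0))=F] refutes=False
  v=010: Γ:[p2=F, p0=F] Δ:[p1=T, (p2 ∧ (p1 ∧ p0))=F] refutes=False
  v=011: Γ:[p2=T, p0=F] Δ:[p1=T, (p2 ∧ (p1 ∧ p0))=F] refutes=False
  v=100: Γ:[p2=F, p0=T] Δ:[p1=F, (p2 ∧ (p1 ∧ p0))=F] refutes=False
  v=101: Γ:[p2=T, p0=T] Δ:[p1=F, (p2 ∧ (p1 ∧ p0))=F] refutes=True  ← countermodel

Result: NO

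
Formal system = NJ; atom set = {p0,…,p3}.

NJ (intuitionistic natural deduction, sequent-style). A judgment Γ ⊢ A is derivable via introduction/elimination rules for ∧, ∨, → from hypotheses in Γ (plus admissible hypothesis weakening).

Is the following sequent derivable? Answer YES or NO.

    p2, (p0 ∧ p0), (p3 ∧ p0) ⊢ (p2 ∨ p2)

Proof tree:
[∨I₁] p2, (p0 ∧ p0), (p3 ∧ p0) ⊢ (p2 ∨ p2)
  [Wk] p2, (p0 ∧ p0), (p3 ∧ p0) ⊢ p2
    [Wk] p2, (p0 ∧ p0) ⊢ p2
      [Ax] p2 ⊢ p2

Result: YES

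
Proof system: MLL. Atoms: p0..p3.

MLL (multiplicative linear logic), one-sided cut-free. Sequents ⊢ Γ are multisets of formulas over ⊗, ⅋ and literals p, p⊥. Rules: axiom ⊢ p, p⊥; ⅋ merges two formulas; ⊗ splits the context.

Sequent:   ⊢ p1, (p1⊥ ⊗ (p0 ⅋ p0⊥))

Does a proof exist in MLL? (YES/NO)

Proof tree:
[⊗]  ⊢ p1, (p1⊥ ⊗ (p0 ⅋ p0⊥))
  [Ax]  ⊢ p1, p1⊥
  [⅋]  ⊢ (p0 ⅋ p0⊥)
    [Ax]  ⊢ p0, p0⊥

Result: YES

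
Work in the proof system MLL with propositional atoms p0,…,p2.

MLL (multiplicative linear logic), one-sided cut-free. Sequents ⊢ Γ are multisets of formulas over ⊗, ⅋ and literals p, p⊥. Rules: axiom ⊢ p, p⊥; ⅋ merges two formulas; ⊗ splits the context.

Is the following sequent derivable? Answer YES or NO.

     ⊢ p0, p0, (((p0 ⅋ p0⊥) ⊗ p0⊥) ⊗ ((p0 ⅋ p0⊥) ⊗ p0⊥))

Proof tree:
[⊗]  ⊢ p0, p0, (((p0 ⅋ p0⊥) ⊗ p0⊥) ⊗ ((p0 ⅋ p0⊥) ⊗ p0⊥))
  [⊗]  ⊢ p0, ((p0 ⅋ p0⊥) ⊗ p0⊥)
    [⅋]  ⊢ (p0 ⅋ p0⊥)
      [Ax]  ⊢ p0, p0⊥
    [Ax]  ⊢ p0, p0⊥
  [⊗]  ⊢ p0, ((p0 ⅋ p0⊥) ⊗ p0⊥)
    [⅋]  ⊢ (p0 ⅋ p0⊥)
      [Ax]  ⊢ p0, p0⊥
    [Ax]  ⊢ p0, p0⊥

Result: YES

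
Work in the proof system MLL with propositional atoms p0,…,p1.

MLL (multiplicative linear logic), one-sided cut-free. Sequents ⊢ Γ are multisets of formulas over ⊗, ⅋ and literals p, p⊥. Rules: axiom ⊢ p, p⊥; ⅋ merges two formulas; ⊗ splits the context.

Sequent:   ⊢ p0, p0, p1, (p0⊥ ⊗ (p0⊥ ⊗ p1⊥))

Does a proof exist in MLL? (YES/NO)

Derivation (root first):
[⊗]  ⊢ p0, p0, p1, (p0⊥ ⊗ (p0⊥ ⊗ p1⊥))
  [Ax]  ⊢ p0, p0⊥
  [⊗]  ⊢ p0, p1, (p0⊥ ⊗ p1⊥)
    [Ax]  ⊢ p0, p0⊥
    [Ax]  ⊢ p1, p1⊥

Result: YES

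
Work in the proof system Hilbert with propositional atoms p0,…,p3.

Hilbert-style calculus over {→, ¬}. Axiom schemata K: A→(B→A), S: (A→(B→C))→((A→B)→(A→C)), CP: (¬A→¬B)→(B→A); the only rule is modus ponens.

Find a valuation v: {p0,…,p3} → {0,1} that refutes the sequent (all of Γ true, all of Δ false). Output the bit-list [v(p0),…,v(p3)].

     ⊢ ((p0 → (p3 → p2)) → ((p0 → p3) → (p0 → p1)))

Search for a countermodel by truth-table:
  v=0000: Γ:[] Δ:[((p0 → (p3 → p2)) → ((p0 → p3) → (p0 → p1)))=T] refutes=False
  v=0001: Γ:[] Δ:[((p0 → (p3 → p2)) → ((p0 → p3) → (p0 → p1)))=T] refutes=False
  v=0010: Γ:[] Δ:[((p0 → (p3 → p2)) → ((p0 → p3) → (p0 → p1)))=T] refutes=False
  v=0011: Γ:[] Δ:[((p0 → (p3 → p2)) → ((p0 → p3) → (p0 → p1)))=T] refutes=False
  v=0100: Γ:[] Δ:[((p0 → (p3 → p2)) → ((p0 → p3) → (p0 → p1)))=T] refutes=False
  v=0101: Γ:[] Δ:[((p0 → (p3 → p2)) → ((p0 → p3) → (p0 → p1)))=T] refutes=False
  v=0110: Γ:[] Δ:[((p0 → (p3 → p2)) → ((p0 → p3) → (p0 → p1)))=T] refutes=False
  v=0111: Γ:[] Δ:[((p0 → (p3 → p2)) → ((p0 → p3) → (p0 → p1)))=T] refutes=False
  v=1000: Γ:[] Δ:[((p0 → (p3 → p2)) → ((p0 → p3) → (p0 → p1)))=T] refutes=False
  v=1001: Γ:[] Δ:[((p0 → (p3 → p2)) → ((p0 → p3) → (p0 → p1)))=T] refutes=False
  v=1010: Γ:[] Δ:[((p0 → (p3 → p2)) → ((p0 → p3) → (p0 → p1)))=T] refutes=False
  v=1011: Γ:[] Δ:[((p0 → (p3 → p2)) → ((p0 → p3) → (p0 → p1)))=F] refutes=True  ← countermodel

Result: [1, 0, 1, 1]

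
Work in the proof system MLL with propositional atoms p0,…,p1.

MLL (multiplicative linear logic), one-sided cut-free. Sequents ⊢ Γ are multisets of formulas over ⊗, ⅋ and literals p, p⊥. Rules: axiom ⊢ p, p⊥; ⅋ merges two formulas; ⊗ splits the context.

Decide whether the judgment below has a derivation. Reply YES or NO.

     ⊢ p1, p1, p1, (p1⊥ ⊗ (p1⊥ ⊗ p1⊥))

Derivation (root first):
[⊗]  ⊢ p1, p1, p1, (p1⊥ ⊗ (p1⊥ ⊗ p1⊥))
  [Ax]  ⊢ p1, p1⊥
  [⊗]  ⊢ p1, p1, (p1⊥ ⊗ p1⊥)
    [Ax]  ⊢ p1, p1⊥
    [Ax]  ⊢ p1, p1⊥

Result: YES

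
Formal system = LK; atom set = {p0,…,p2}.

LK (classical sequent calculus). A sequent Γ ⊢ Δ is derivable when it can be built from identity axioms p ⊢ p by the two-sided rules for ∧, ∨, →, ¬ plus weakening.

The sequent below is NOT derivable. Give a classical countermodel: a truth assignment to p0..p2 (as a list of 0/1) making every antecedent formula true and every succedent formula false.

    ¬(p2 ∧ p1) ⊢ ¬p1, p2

Enumerate valuations to refute Γ ⊢ Δ:
  v=000: Γ:[¬(p2 ∧ p1)=T] Δ:[¬p1=T, p2=F] refutes=False
  v=001: Γ:[¬(p2 ∧ p1)=T] Δ:[¬p1=T, p2=T] refutes=False
  v=010: Γ:[¬(p2 ∧ p1)=T] Δ:[¬p1=F, p2=F] refutes=True  ← countermodel

Result: [0, 1, 0]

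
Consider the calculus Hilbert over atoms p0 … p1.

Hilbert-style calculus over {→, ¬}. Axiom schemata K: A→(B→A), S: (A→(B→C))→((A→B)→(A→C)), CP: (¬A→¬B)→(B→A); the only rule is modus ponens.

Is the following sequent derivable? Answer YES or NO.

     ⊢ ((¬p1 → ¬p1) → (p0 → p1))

Search for a countermodel by truth-table:
  v=00: Γ:[] Δ:[((¬p1 → ¬p1) → (p0 → p1))=T] refutes=False
  v=01: Γ:[] Δ:[((¬p1 → ¬p1) → (p0 → p1))=T] refutes=False
  v=10: Γ:[] Δ:[((¬p1 → ¬p1) → (p0 → p1))=F] refutes=True  ← countermodel

Result: NO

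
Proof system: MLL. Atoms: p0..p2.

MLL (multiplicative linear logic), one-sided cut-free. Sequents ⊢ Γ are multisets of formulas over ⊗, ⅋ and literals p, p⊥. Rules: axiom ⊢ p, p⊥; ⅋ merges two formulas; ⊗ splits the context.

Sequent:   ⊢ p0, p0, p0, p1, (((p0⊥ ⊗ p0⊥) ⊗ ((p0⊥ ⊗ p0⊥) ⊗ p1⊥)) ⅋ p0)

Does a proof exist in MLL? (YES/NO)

Derivation (root first):
[⅋]  ⊢ p0, p0, p0, p1, (((p0⊥ ⊗ p0⊥) ⊗ ((p0⊥ ⊗ p0⊥) ⊗ p1⊥)) ⅋ p0)
  [⊗]  ⊢ p0, p0, p0, p0, p1, ((p0⊥ ⊗ p0⊥) ⊗ ((p0⊥ ⊗ p0⊥) ⊗ p1⊥))
    [⊗]  ⊢ p0, p0, (p0⊥ ⊗ p0⊥)
      [Ax]  ⊢ p0, p0⊥
      [Ax]  ⊢ p0, p0⊥
    [⊗]  ⊢ p0, p0, p1, ((p0⊥ ⊗ p0⊥) ⊗ p1⊥)
      [⊗]  ⊢ p0, p0, (p0⊥ ⊗ p0⊥)
        [Ax]  ⊢ p0, p0⊥
        [Ax]  ⊢ p0, p0⊥
      [Ax]  ⊢ p1, p1⊥

Result: YES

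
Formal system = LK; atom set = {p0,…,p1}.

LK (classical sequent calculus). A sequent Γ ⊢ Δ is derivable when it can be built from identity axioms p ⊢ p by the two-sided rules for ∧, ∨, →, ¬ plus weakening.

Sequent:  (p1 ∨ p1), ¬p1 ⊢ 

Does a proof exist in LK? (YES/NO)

Derivation (root first):
[¬L] (p1 ∨ p1), ¬p1 ⊢ 
  [∨L] (p1 ∨ p1) ⊢ p1
    [Ax] p1 ⊢ p1
    [Ax] p1 ⊢ p1

Result: YES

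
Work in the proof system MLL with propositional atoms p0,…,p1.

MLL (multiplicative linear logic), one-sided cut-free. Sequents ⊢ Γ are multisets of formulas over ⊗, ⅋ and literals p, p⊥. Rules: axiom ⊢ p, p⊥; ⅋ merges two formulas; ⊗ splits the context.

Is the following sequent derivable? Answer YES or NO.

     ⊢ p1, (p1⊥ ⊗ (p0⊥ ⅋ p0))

Derivation (root first):
[⊗]  ⊢ p1, (p1⊥ ⊗ (p0⊥ ⅋ p0))
  [Ax]  ⊢ p1, p1⊥
  [⅋]  ⊢ (p0⊥ ⅋ p0)
    [Ax]  ⊢ p0, p0⊥

Result: YES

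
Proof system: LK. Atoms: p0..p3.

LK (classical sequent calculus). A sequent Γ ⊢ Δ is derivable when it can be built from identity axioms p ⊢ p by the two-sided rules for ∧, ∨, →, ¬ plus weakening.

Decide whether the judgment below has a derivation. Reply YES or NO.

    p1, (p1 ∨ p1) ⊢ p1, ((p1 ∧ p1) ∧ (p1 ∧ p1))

Proof tree:
[∧R] p1, (p1 ∨ p1) ⊢ p1, ((p1 ∧ p1) ∧ (p1 ∧ p1))
  [∧R] p1 ⊢ (p1 ∧ p1)
    [Ax] p1 ⊢ p1
    [Ax] p1 ⊢ p1
  [∨L] (p1 ∨ p1) ⊢ p1, (p1 ∧ p1)
    [∧R] p1 ⊢ (p1 ∧ p1)
      [Ax] p1 ⊢ p1
      [Ax] p1 ⊢ p1
    [Ax] p1 ⊢ p1

Result: YES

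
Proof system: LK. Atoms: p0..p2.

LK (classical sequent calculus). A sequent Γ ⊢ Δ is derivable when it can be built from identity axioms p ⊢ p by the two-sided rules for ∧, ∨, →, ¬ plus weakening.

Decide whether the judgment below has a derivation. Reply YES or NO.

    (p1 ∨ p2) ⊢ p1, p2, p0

Derivation (root first):
[∨L] (p1 ∨ p2) ⊢ p1, p2, p0
  [Ax] p1 ⊢ p1
  [WR] p2 ⊢ p2, p0
    [Ax] p2 ⊢ p2

Result: YES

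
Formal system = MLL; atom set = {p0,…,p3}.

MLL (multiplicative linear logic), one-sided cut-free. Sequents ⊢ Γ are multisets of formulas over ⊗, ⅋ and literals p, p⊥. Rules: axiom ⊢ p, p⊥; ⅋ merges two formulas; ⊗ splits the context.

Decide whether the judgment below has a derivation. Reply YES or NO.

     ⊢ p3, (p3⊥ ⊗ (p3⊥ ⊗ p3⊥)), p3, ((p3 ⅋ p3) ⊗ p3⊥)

Derivation trace:
[⊗]  ⊢ p3, (p3⊥ ⊗ (p3⊥ ⊗ p3⊥)), p3, ((p3 ⅋ p3) ⊗ p3⊥)
  [⅋]  ⊢ p3, (p3⊥ ⊗ (p3⊥ ⊗ p3⊥)), (p3 ⅋ p3)
    [⊗]  ⊢ p3, p3, p3, (p3⊥ ⊗ (p3⊥ ⊗ p3⊥))
      [Ax]  ⊢ p3, p3⊥
      [⊗]  ⊢ p3, p3, (p3⊥ ⊗ p3⊥)
        [Ax]  ⊢ p3, p3⊥
        [Ax]  ⊢ p3, p3⊥
  [Ax]  ⊢ p3, p3⊥

Result: YES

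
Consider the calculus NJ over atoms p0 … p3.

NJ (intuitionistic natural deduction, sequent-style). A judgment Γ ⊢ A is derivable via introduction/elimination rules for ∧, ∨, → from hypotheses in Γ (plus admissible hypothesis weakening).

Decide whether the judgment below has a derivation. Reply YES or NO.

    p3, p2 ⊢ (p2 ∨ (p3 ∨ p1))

Derivation (root first):
[Wk] p3, p2 ⊢ (p2 ∨ (p3 ∨ p1))
  [∨I₂] p3 ⊢ (p2 ∨ (p3 ∨ p1))
    [∨I₁] p3 ⊢ (p3 ∨ p1)
      [Ax] p3 ⊢ p3

Result: YES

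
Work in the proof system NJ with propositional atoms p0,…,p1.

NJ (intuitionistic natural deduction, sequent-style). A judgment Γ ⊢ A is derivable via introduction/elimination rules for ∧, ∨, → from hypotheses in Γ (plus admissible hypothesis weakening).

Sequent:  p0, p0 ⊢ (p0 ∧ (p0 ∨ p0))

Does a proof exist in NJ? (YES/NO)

Proof tree:
[Wk] p0, p0 ⊢ (p0 ∧ (p0 ∨ p0))
  [∧I] p0 ⊢ (p0 ∧ (p0 ∨ p0))
    [Ax] p0 ⊢ p0
    [∨I₂] p0 ⊢ (p0 ∨ p0)
      [Ax] p0 ⊢ p0

Result: YES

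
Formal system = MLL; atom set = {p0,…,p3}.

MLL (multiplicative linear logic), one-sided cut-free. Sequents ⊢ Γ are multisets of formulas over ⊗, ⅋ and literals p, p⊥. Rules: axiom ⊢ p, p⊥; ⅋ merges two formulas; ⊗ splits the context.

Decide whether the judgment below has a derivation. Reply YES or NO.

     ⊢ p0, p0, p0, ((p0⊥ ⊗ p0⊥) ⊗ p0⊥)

Proof tree:
[⊗]  ⊢ p0, p0, p0, ((p0⊥ ⊗ p0⊥) ⊗ p0⊥)
  [⊗]  ⊢ p0, p0, (p0⊥ ⊗ p0⊥)
    [Ax]  ⊢ p0, p0⊥
    [Ax]  ⊢ p0, p0⊥
  [Ax]  ⊢ p0, p0⊥

Result: YES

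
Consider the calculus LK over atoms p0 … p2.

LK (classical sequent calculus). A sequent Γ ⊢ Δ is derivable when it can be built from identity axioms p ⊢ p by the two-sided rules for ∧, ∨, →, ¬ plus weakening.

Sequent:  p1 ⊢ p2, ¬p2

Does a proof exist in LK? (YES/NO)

Proof tree:
[WL] p1 ⊢ p2, ¬p2
  [¬R]  ⊢ p2, ¬p2
    [Ax] p2 ⊢ p2

Result: YES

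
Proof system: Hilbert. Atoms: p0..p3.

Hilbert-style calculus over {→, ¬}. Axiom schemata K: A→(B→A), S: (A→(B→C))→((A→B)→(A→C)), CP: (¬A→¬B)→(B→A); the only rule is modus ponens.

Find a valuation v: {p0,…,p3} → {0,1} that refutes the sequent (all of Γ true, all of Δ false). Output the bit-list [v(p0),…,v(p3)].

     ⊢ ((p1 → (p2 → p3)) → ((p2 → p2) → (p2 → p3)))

Search for a countermodel by truth-table:
  v=0000: Γ:[] Δ:[((p1 → (p2 → p3)) → ((p2 → p2) → (p2 → p3)))=T] refutes=False
  v=0001: Γ:[] Δ:[((p1 → (p2 → p3)) → ((p2 → p2) → (p2 → p3)))=T] refutes=False
  v=0010: Γ:[] Δ:[((p1 → (p2 → p3)) → ((p2 → p2) → (p2 → p3)))=F] refutes=True  ← countermodel

Result: [0, 0, 1, 0]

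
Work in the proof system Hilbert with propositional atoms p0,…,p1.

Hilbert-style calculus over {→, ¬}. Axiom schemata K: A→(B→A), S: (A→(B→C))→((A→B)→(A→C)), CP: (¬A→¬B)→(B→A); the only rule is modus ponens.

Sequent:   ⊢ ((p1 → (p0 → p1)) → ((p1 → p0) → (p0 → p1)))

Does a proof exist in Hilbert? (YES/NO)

Truth-table refutation:
  v=00: Γ:[] Δ:[((p1 → (p0 → p1)) → ((p1 → p0) → (p0 → p1)))=T] refutes=False
  v=01: Γ:[] Δ:[((p1 → (p0 → p1)) → ((p1 → p0) → (p0 → p1)))=T] refutes=False
  v=10: Γ:[] Δ:[((p1 → (p0 → p1)) → ((p1 → p0) → (p0 → p1)))=F] refutes=True  ← countermodel

Result: NO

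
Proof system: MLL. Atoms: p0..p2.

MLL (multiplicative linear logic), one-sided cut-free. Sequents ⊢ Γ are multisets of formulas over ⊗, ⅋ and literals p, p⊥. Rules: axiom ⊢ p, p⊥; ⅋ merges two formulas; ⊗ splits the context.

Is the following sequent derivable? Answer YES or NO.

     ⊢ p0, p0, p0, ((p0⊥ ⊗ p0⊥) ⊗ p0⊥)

Proof tree:
[⊗]  ⊢ p0, p0, p0, ((p0⊥ ⊗ p0⊥) ⊗ p0⊥)
  [⊗]  ⊢ p0, p0, (p0⊥ ⊗ p0⊥)
    [Ax]  ⊢ p0, p0⊥
    [Ax]  ⊢ p0, p0⊥
  [Ax]  ⊢ p0, p0⊥

Result: YES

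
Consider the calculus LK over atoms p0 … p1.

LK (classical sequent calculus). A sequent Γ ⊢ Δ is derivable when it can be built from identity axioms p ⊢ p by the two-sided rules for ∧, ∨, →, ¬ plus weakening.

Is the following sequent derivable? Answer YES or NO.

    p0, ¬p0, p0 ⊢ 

Derivation (root first):
[WL] p0, ¬p0, p0 ⊢ 
  [¬L] p0, ¬p0 ⊢ 
    [Ax] p0 ⊢ p0

Result: YES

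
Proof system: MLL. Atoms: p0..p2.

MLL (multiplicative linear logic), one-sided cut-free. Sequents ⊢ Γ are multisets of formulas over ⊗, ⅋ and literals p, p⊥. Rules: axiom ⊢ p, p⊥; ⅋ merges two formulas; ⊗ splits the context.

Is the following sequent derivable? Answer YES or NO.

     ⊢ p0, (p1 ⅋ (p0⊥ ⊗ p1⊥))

Proof tree:
[⅋]  ⊢ p0, (p1 ⅋ (p0⊥ ⊗ p1⊥))
  [⊗]  ⊢ p0, p1, (p0⊥ ⊗ p1⊥)
    [Ax]  ⊢ p0, p0⊥
    [Ax]  ⊢ p1, p1⊥

Result: YES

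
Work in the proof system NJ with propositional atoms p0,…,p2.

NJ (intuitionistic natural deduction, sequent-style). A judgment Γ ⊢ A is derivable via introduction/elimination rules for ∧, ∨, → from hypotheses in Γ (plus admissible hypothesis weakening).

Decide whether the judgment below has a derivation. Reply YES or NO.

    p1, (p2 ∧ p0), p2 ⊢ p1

Proof tree:
[Wk] p1, (p2 ∧ p0), p2 ⊢ p1
  [Wk] p1, (p2 ∧ p0) ⊢ p1
    [Ax] p1 ⊢ p1

Result: YES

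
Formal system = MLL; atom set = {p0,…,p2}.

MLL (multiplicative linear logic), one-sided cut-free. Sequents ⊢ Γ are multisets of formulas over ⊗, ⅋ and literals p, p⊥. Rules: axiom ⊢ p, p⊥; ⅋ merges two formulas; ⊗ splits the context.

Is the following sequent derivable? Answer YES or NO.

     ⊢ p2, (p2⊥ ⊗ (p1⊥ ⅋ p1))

Derivation trace:
[⊗]  ⊢ p2, (p2⊥ ⊗ (p1⊥ ⅋ p1))
  [Ax]  ⊢ p2, p2⊥
  [⅋]  ⊢ (p1⊥ ⅋ p1)
    [Ax]  ⊢ p1, p1⊥

Result: YES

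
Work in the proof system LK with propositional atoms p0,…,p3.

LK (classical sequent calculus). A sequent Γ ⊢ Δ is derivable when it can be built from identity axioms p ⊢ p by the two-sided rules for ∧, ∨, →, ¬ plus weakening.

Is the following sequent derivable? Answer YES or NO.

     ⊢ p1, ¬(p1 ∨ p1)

Derivation (root first):
[¬R]  ⊢ p1, ¬(p1 ∨ p1)
  [∨L] (p1 ∨ p1) ⊢ p1
    [Ax] p1 ⊢ p1
    [Ax] p1 ⊢ p1

Result: YES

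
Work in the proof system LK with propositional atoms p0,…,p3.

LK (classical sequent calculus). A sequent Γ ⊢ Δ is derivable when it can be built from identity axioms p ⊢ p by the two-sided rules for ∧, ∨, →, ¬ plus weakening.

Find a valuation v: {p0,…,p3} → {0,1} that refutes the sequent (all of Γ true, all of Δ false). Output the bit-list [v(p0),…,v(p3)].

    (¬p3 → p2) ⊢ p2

Search for a countermodel by truth-table:
  v=0000: Γ:[(¬p3 → p2)=F] Δ:[p2=F] refutes=False
  v=0001: Γ:[(¬p3 → p2)=T] Δ:[p2=F] refutes=True  ← countermodel

Result: [0, 0, 0, 1]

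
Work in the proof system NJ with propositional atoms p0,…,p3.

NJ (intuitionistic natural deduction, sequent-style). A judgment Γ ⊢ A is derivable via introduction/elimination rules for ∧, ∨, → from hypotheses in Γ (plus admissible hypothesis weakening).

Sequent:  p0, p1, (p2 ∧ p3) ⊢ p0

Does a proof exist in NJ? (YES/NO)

Derivation (root first):
[Wk] p0, p1, (p2 ∧ p3) ⊢ p0
  [Wk] p0, p1 ⊢ p0
    [Ax] p0 ⊢ p0

Result: YES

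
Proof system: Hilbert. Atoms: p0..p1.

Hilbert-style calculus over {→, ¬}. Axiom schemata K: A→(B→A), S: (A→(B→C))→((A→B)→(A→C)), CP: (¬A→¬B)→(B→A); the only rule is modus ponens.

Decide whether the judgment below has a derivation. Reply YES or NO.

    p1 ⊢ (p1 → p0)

Search for a countermodel by truth-table:
  v=00: Γ:[p1=F] Δ:[(p1 → p0)=T] refutes=False
  v=01: Γ:[p1=T] Δ:[(p1 → p0)=F] refutes=True  ← countermodel

Result: NO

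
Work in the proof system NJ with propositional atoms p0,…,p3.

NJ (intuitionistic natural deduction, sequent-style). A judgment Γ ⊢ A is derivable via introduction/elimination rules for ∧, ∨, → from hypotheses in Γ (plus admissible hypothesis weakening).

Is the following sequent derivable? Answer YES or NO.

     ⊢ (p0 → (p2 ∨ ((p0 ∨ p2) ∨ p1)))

Derivation trace:
[→I]  ⊢ (p0 → (p2 ∨ ((p0 ∨ p2) ∨ p1)))
  [∨I₂] p0 ⊢ (p2 ∨ ((p0 ∨ p2) ∨ p1))
    [∨I₁] p0 ⊢ ((p0 ∨ p2) ∨ p1)
      [∨I₁] p0 ⊢ (p0 ∨ p2)
        [Ax] p0 ⊢ p0

Result: YES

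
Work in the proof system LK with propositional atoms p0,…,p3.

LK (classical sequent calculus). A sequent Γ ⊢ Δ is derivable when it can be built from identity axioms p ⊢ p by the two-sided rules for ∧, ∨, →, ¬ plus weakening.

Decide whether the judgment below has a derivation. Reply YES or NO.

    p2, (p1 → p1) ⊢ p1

Enumerate valuations to refute Γ ⊢ Δ:
  v=0000: Γ:[p2=F, (p1 → p1)=T] Δ:[p1=F] refutes=False
  v=0001: Γ:[p2=F, (p1 → p1)=T] Δ:[p1=F] refutes=False
  v=0010: Γ:[p2=T, (p1 → p1)=T] Δ:[p1=F] refutes=True  ← countermodel

Result: NO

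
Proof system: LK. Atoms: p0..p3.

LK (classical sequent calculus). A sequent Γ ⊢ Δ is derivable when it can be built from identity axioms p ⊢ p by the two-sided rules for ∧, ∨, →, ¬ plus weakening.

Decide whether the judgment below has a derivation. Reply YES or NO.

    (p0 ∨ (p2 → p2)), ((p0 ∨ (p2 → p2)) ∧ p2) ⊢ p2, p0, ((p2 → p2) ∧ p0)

Derivation trace:
[∧R] (p0 ∨ (p2 → p2)), ((p0 ∨ (p2 → p2)) ∧ p2) ⊢ p2, p0, ((p2 → p2) ∧ p0)
  [→R] (p0 ∨ (p2 → p2)) ⊢ p0, (p2 → p2)
    [∨L] p2, (p0 ∨ (p2 → p2)) ⊢ p2, p0
      [Ax] p0 ⊢ p0
      [→L] p2, (p2 → p2) ⊢ p2
        [Ax] p2 ⊢ p2
        [Ax] p2 ⊢ p2
  [∧L] ((p0 ∨ (p2 → p2)) ∧ p2) ⊢ p2, p0
    [∨L] p2, (p0 ∨ (p2 → p2)) ⊢ p2, p0
      [Ax] p0 ⊢ p0
      [→L] p2, (p2 → p2) ⊢ p2
        [Ax] p2 ⊢ p2
        [Ax] p2 ⊢ p2

Result: YES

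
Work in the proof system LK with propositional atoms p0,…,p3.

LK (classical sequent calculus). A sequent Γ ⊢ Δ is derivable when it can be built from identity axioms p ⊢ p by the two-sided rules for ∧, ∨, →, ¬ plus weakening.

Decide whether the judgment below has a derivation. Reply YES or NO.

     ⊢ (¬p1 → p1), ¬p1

Proof tree:
[¬R]  ⊢ (¬p1 → p1), ¬p1
  [→R] p1 ⊢ (¬p1 → p1)
    [WR] p1, ¬p1 ⊢ p1
      [¬L] p1, ¬p1 ⊢ 
        [Ax] p1 ⊢ p1

Result: YES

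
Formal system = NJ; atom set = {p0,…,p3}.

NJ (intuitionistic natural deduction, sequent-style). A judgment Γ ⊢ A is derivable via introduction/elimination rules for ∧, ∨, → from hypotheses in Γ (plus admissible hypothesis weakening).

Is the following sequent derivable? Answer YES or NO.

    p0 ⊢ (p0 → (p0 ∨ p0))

Derivation trace:
[→I] p0 ⊢ (p0 → (p0 ∨ p0))
  [∨I₂] p0, p0 ⊢ (p0 ∨ p0)
    [Wk] p0, p0 ⊢ p0
      [Ax] p0 ⊢ p0

Result: YES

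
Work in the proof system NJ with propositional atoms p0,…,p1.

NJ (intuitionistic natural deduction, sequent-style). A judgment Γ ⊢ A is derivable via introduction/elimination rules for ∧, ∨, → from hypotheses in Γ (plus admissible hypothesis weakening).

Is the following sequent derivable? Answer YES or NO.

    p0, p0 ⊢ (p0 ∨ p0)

Derivation trace:
[∨I₂] p0, p0 ⊢ (p0 ∨ p0)
  [Wk] p0, p0 ⊢ p0
    [Ax] p0 ⊢ p0

Result: YES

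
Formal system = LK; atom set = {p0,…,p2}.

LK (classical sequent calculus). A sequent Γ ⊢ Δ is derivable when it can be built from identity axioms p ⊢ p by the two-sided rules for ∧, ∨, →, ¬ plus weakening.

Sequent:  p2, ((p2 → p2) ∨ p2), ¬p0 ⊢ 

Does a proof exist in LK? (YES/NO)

Enumerate valuations to refute Γ ⊢ Δ:
  v=000: Γ:[p2=F, ((p2 → p2) ∨ p2)=T, ¬p0=T] Δ:[] refutes=False
  v=001: Γ:[p2=T, ((p2 → p2) ∨ p2)=T, ¬p0=T] Δ:[] refutes=True  ← countermodel

Result: NO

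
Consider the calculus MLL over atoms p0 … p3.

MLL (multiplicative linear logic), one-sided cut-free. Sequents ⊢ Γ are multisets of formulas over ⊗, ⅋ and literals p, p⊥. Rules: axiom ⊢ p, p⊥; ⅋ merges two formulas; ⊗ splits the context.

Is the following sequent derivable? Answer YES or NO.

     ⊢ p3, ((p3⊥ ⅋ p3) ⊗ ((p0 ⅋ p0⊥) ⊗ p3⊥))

Derivation trace:
[⊗]  ⊢ p3, ((p3⊥ ⅋ p3) ⊗ ((p0 ⅋ p0⊥) ⊗ p3⊥))
  [⅋]  ⊢ (p3⊥ ⅋ p3)
    [Ax]  ⊢ p3, p3⊥
  [⊗]  ⊢ p3, ((p0 ⅋ p0⊥) ⊗ p3⊥)
    [⅋]  ⊢ (p0 ⅋ p0⊥)
      [Ax]  ⊢ p0, p0⊥
    [Ax]  ⊢ p3, p3⊥

Result: YES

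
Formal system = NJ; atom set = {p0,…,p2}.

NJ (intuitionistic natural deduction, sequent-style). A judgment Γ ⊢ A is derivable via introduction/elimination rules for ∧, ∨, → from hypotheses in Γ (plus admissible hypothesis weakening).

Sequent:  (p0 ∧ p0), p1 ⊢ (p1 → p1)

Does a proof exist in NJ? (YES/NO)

Derivation (root first):
[Wk] (p0 ∧ p0), p1 ⊢ (p1 → p1)
  [Wk] (p0 ∧ p0) ⊢ (p1 → p1)
    [→I]  ⊢ (p1 → p1)
      [Ax] p1 ⊢ p1

Result: YES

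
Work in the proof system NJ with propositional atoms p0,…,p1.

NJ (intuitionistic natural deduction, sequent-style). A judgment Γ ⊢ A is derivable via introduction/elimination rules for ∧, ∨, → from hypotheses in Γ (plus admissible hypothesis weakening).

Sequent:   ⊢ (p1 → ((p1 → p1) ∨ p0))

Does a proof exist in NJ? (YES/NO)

Proof tree:
[→I]  ⊢ (p1 → ((p1 → p1) ∨ p0))
  [∨I₁] p1 ⊢ ((p1 → p1) ∨ p0)
    [Wk] p1 ⊢ (p1 → p1)
      [→I]  ⊢ (p1 → p1)
        [Ax] p1 ⊢ p1

Result: YES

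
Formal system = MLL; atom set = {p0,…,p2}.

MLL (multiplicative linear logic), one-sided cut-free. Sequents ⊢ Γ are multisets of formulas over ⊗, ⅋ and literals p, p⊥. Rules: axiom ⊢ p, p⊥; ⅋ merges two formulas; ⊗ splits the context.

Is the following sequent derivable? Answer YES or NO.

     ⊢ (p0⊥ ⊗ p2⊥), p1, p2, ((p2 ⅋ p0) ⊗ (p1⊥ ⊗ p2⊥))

Proof tree:
[⊗]  ⊢ (p0⊥ ⊗ p2⊥), p1, p2, ((p2 ⅋ p0) ⊗ (p1⊥ ⊗ p2⊥))
  [⅋]  ⊢ (p0⊥ ⊗ p2⊥), (p2 ⅋ p0)
    [⊗]  ⊢ p0, p2, (p0⊥ ⊗ p2⊥)
      [Ax]  ⊢ p0, p0⊥
      [Ax]  ⊢ p2, p2⊥
  [⊗]  ⊢ p1, p2, (p1⊥ ⊗ p2⊥)
    [Ax]  ⊢ p1, p1⊥
    [Ax]  ⊢ p2, p2⊥

Result: YES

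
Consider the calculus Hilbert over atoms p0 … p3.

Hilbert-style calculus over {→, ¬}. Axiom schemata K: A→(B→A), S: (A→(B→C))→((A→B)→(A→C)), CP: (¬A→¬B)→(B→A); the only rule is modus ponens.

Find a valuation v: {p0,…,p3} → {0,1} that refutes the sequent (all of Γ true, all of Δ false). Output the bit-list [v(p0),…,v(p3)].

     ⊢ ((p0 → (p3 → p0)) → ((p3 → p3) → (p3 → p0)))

Truth-table refutation:
  v=0000: Γ:[] Δ:[((p0 → (p3 → p0)) → ((p3 → p3) → (p3 → p0)))=T] refutes=False
  v=0001: Γ:[] Δ:[((p0 → (p3 → p0)) → ((p3 → p3) → (p3 → p0)))=F] refutes=True  ← countermodel

Result: [0, 0, 0, 1]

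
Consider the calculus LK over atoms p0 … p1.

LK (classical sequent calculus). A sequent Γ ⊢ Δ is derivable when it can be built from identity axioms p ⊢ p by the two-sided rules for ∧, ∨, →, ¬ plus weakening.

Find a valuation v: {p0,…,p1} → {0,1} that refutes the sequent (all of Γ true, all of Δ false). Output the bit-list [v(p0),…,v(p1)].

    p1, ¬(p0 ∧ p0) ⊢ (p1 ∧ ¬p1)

Truth-table refutation:
  v=00: Γ:[p1=F, ¬(p0 ∧ p0)=T] Δ:[(p1 ∧ ¬p1)=F] refutes=False
  v=01: Γ:[p1=T, ¬(p0 ∧ p0)=T] Δ:[(p1 ∧ ¬p1)=F] refutes=True  ← countermodel

Result: [0, 1]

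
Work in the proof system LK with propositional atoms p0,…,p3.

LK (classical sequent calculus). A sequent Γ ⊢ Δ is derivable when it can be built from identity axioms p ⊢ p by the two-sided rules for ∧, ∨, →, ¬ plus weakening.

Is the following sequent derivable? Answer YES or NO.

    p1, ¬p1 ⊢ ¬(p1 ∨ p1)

Derivation trace:
[¬L] p1, ¬p1 ⊢ ¬(p1 ∨ p1)
  [WL] p1 ⊢ p1, ¬(p1 ∨ p1)
    [¬R]  ⊢ p1, ¬(p1 ∨ p1)
      [∨L] (p1 ∨ p1) ⊢ p1
        [Ax] p1 ⊢ p1
        [Ax] p1 ⊢ p1

Result: YES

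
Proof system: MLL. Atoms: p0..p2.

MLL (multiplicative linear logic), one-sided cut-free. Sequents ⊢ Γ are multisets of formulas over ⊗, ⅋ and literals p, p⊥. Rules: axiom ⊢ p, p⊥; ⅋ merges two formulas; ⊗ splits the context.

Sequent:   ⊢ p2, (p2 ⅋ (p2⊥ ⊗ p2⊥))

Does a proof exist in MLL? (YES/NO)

Derivation trace:
[⅋]  ⊢ p2, (p2 ⅋ (p2⊥ ⊗ p2⊥))
  [⊗]  ⊢ p2, p2, (p2⊥ ⊗ p2⊥)
    [Ax]  ⊢ p2, p2⊥
    [Ax]  ⊢ p2, p2⊥

Result: YES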